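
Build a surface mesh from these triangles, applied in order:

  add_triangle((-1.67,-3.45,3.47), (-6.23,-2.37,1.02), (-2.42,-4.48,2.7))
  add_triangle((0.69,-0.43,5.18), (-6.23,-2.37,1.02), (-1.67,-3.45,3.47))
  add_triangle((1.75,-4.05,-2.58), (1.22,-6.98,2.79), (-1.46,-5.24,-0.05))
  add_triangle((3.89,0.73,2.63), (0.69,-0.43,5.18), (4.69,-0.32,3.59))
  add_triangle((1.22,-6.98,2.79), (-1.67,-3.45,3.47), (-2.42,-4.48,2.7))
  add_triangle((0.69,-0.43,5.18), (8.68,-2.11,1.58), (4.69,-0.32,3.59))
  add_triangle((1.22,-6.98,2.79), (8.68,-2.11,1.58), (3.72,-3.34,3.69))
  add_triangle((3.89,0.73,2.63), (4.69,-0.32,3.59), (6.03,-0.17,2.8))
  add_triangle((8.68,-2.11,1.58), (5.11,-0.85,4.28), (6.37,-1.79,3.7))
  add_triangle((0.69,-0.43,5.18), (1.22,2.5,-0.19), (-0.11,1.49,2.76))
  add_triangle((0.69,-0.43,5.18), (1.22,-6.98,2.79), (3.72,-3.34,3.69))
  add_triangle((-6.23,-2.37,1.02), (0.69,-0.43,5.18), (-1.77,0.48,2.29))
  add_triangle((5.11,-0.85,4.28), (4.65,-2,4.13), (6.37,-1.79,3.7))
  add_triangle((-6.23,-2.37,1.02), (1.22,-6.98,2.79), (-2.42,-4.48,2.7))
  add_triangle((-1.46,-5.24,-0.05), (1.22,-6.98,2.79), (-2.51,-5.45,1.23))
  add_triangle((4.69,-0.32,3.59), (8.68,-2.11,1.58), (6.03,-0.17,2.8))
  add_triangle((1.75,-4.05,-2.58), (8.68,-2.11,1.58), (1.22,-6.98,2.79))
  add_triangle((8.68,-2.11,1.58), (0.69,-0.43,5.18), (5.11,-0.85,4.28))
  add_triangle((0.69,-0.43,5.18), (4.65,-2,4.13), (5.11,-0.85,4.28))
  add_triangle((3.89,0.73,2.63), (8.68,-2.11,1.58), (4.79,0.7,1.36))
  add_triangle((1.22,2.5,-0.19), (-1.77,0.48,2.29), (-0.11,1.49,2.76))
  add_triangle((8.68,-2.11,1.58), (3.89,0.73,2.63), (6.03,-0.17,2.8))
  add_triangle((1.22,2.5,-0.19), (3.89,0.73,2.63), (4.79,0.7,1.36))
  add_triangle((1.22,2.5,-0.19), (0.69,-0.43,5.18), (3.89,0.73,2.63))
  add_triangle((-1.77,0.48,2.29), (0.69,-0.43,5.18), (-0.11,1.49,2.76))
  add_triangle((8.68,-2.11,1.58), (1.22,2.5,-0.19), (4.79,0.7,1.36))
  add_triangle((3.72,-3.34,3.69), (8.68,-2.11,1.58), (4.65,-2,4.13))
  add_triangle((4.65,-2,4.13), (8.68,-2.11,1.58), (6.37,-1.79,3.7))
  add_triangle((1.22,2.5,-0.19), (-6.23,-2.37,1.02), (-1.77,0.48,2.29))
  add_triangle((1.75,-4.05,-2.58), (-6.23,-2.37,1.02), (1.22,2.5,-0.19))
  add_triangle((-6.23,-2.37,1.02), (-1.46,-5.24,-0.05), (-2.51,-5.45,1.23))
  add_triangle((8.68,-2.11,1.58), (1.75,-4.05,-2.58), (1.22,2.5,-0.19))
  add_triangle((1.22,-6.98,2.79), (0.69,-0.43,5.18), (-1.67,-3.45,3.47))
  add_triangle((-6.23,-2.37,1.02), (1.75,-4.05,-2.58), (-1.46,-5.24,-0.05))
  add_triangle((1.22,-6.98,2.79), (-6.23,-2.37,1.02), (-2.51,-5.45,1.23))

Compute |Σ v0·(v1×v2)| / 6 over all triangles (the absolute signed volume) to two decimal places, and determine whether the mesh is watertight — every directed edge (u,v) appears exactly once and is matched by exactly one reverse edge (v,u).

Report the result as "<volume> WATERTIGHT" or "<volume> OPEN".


Per-triangle v0·(v1×v2)/6:
  t1: +5.0810
  t2: +13.1708
  t3: +14.2052
  t4: +3.5155
  t5: +5.3871
  t6: +7.0347
  t7: +20.0819
  t8: +1.3472
  t9: +2.6118
  t10: +2.8727
  t11: +16.5875
  t12: +7.7768
  t13: +1.8546
  t14: +6.7575
  t15: +6.0169
  t16: +3.1098
  t17: +41.4903
  t18: -4.1386
  t19: +4.7441
  t20: +4.0005
  t21: +1.5880
  t22: +0.5238
  t23: +2.8967
  t24: +6.5720
  t25: +2.8034
  t26: +3.0861
  t27: +7.7798
  t28: +2.0488
  t29: +4.2166
  t30: +4.8006
  t31: +5.3331
  t32: +13.8874
  t33: +14.7384
  t34: +9.7406
  t35: +7.6237
Σ = +251.1462 → |volume| = 251.15

Directed edges: 105 total; 3 unmatched, e.g. (3.72,-3.34,3.69)→(0.69,-0.43,5.18) → open.

251.15 OPEN


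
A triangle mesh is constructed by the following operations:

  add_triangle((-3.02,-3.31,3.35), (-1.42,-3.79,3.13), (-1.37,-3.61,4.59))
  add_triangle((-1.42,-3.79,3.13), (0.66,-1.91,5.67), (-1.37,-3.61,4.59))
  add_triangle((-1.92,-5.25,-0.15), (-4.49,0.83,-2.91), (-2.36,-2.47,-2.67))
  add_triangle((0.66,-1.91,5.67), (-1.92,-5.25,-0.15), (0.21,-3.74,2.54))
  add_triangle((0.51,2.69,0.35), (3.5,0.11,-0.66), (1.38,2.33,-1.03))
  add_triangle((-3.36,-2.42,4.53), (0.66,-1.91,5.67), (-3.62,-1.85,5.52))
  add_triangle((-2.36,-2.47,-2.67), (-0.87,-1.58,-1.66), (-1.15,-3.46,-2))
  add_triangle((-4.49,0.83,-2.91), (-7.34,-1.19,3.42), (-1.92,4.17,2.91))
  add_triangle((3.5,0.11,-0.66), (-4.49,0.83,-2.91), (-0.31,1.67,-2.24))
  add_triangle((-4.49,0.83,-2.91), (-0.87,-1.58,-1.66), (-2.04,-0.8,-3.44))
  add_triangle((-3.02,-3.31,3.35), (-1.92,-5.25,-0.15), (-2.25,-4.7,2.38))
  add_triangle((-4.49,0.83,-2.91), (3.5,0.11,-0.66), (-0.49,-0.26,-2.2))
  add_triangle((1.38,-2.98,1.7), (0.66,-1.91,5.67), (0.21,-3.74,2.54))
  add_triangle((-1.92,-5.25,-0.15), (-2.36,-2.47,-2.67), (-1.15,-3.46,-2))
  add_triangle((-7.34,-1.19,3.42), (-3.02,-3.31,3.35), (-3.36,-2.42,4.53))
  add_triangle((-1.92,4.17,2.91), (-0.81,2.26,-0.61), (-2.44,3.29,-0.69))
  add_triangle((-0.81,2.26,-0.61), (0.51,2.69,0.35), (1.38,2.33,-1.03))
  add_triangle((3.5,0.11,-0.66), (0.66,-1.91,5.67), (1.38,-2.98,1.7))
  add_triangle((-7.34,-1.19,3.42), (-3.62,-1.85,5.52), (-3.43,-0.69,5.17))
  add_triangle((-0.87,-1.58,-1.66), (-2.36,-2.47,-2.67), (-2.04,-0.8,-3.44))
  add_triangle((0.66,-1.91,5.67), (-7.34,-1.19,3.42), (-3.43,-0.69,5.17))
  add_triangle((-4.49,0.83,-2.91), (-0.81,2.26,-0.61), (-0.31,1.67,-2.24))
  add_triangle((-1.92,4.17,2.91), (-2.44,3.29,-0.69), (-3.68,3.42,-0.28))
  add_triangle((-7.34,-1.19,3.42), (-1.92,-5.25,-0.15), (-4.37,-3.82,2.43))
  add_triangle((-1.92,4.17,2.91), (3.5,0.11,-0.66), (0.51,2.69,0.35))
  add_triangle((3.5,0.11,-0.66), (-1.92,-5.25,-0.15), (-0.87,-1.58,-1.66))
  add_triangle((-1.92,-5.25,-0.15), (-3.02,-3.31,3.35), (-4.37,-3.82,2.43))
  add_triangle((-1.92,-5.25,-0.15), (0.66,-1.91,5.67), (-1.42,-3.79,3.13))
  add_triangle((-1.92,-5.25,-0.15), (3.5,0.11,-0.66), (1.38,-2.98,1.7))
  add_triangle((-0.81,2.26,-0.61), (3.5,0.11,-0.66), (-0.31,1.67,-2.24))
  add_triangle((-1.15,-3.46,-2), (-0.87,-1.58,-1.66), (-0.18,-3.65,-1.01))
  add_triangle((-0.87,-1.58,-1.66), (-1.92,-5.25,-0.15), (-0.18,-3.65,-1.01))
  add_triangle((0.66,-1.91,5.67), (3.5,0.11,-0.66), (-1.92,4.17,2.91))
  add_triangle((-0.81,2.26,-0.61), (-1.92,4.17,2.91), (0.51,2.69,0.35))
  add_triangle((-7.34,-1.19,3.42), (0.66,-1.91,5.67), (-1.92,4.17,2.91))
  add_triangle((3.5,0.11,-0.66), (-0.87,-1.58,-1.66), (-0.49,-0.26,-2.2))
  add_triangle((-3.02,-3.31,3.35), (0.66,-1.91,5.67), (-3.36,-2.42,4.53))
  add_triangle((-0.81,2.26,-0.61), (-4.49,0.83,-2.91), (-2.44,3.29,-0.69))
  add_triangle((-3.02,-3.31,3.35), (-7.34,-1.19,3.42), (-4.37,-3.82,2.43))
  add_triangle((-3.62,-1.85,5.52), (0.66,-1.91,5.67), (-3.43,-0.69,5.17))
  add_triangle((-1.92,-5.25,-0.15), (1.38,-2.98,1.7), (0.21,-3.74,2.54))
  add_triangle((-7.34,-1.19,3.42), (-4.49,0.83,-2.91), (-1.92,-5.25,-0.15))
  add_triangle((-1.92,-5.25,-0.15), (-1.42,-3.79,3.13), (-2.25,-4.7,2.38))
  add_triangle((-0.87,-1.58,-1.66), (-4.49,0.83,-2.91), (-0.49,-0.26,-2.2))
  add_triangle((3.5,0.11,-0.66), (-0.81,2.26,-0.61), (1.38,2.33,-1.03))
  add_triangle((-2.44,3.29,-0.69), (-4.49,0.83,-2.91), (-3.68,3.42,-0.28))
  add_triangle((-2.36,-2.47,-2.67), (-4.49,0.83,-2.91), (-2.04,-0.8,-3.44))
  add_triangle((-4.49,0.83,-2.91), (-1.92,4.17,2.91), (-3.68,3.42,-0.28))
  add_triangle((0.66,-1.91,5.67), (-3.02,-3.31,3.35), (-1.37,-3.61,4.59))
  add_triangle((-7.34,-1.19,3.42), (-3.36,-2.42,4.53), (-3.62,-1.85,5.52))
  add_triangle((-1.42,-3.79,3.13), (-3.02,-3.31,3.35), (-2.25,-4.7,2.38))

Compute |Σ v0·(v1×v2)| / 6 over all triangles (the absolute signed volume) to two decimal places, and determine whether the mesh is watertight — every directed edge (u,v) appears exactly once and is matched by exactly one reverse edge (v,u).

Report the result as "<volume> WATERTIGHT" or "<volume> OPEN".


Per-triangle v0·(v1×v2)/6:
  t1: +1.8018
  t2: +1.4429
  t3: +7.1636
  t4: +4.7567
  t5: +1.7958
  t6: +3.6360
  t7: +0.4157
  t8: +31.2630
  t9: +2.3790
  t10: -1.7934
  t11: +2.3800
  t12: +1.8346
  t13: +3.4170
  t14: +2.6856
  t15: +5.7711
  t16: +1.8848
  t17: +1.1205
  t18: +8.0116
  t19: +4.8912
  t20: +0.6529
  t21: -7.8341
  t22: +3.1175
  t23: +2.6543
  t24: +6.3557
  t25: +2.8733
  t26: +5.0582
  t27: +4.9403
  t28: +4.0194
  t29: +6.8373
  t30: +2.3169
  t31: +0.2262
  t32: -1.8634
  t33: +17.1686
  t34: +2.4132
  t35: +37.7423
  t36: +1.8160
  t37: +5.1329
  t38: +1.5883
  t39: +6.0365
  t40: +4.1997
  t41: +3.2556
  t42: +32.2119
  t43: +1.4303
  t44: +2.1647
  t45: -0.0088
  t46: +2.6446
  t47: +3.6014
  t48: +2.5077
  t49: +2.7247
  t50: +4.2132
  t51: +1.8785
Σ = +246.9331 → |volume| = 246.93

Directed edges: 153 total; 3 unmatched, e.g. (-1.15,-3.46,-2)→(-1.92,-5.25,-0.15) → open.

246.93 OPEN


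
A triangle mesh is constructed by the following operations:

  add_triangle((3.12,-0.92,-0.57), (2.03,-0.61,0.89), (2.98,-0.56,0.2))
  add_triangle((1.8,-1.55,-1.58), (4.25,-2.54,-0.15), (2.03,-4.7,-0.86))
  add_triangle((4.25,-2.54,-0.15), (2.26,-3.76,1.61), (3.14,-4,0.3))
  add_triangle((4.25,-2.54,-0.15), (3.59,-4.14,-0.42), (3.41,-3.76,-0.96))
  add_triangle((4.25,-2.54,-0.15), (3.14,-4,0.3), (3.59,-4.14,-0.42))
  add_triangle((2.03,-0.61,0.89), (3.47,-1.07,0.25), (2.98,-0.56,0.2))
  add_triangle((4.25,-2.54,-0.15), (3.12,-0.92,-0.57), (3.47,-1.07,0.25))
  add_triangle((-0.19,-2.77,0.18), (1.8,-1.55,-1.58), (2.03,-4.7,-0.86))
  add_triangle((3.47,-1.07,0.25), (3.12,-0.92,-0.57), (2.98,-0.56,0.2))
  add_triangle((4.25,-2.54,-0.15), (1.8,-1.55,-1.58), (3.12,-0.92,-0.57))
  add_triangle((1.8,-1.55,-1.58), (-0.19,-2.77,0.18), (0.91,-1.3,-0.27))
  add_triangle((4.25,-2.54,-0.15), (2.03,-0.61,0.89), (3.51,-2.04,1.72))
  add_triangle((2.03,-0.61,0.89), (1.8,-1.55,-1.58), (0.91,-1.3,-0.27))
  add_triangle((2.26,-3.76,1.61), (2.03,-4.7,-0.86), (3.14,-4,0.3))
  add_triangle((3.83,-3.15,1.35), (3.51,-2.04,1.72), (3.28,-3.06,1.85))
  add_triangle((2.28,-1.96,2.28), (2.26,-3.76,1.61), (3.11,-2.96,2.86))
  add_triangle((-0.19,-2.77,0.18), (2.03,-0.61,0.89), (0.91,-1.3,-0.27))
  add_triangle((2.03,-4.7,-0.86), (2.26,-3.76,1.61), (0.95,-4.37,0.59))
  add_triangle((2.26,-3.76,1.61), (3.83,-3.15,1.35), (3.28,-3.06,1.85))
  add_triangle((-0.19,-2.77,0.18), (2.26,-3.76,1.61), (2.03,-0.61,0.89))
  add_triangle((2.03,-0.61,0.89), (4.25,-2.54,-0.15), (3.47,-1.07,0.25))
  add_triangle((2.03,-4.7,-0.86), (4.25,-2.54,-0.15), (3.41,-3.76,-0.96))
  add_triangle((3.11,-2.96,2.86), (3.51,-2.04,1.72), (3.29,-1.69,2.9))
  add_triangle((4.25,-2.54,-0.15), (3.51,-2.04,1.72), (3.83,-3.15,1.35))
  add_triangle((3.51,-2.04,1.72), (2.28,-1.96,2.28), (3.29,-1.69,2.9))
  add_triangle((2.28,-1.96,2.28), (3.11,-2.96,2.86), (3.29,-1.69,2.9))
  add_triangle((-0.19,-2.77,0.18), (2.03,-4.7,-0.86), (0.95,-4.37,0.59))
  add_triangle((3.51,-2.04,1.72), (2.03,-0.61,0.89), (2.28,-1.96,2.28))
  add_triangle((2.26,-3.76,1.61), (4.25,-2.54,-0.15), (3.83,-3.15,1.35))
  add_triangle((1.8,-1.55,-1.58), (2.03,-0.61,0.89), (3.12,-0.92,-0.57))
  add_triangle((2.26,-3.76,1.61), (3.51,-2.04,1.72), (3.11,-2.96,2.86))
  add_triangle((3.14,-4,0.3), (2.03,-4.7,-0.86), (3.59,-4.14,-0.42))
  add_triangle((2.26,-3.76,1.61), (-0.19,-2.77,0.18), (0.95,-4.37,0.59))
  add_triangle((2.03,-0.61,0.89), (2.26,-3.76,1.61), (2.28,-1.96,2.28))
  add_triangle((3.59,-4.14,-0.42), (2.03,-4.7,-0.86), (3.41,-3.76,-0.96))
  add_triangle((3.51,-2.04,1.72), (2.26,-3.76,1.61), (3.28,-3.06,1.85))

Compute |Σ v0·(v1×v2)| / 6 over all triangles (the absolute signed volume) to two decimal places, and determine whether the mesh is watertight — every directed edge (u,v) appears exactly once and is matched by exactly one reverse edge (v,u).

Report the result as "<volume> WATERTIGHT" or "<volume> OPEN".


Per-triangle v0·(v1×v2)/6:
  t1: -0.2134
  t2: +3.4806
  t3: +1.8404
  t4: +0.8284
  t5: +1.0215
  t6: +0.1545
  t7: +0.5762
  t8: +0.7996
  t9: +0.1646
  t10: +1.1692
  t11: -0.4633
  t12: +0.7485
  t13: -0.5945
  t14: +2.0283
  t15: +0.4867
  t16: +0.1019
  t17: -0.7313
  t18: +2.3798
  t19: +0.6540
  t20: -0.3178
  t21: +0.5246
  t22: -1.1122
  t23: +1.0419
  t24: +1.1853
  t25: -0.6294
  t26: +0.1506
  t27: +1.0048
  t28: +0.3487
  t29: +1.5040
  t30: -0.6757
  t31: +1.5733
  t32: +1.0831
  t33: +0.4322
  t34: -1.0676
  t35: +0.8561
  t36: -0.0082
Σ = +20.3257 → |volume| = 20.33

Directed edges: 108 total, each appears once with its reverse present → watertight.

20.33 WATERTIGHT


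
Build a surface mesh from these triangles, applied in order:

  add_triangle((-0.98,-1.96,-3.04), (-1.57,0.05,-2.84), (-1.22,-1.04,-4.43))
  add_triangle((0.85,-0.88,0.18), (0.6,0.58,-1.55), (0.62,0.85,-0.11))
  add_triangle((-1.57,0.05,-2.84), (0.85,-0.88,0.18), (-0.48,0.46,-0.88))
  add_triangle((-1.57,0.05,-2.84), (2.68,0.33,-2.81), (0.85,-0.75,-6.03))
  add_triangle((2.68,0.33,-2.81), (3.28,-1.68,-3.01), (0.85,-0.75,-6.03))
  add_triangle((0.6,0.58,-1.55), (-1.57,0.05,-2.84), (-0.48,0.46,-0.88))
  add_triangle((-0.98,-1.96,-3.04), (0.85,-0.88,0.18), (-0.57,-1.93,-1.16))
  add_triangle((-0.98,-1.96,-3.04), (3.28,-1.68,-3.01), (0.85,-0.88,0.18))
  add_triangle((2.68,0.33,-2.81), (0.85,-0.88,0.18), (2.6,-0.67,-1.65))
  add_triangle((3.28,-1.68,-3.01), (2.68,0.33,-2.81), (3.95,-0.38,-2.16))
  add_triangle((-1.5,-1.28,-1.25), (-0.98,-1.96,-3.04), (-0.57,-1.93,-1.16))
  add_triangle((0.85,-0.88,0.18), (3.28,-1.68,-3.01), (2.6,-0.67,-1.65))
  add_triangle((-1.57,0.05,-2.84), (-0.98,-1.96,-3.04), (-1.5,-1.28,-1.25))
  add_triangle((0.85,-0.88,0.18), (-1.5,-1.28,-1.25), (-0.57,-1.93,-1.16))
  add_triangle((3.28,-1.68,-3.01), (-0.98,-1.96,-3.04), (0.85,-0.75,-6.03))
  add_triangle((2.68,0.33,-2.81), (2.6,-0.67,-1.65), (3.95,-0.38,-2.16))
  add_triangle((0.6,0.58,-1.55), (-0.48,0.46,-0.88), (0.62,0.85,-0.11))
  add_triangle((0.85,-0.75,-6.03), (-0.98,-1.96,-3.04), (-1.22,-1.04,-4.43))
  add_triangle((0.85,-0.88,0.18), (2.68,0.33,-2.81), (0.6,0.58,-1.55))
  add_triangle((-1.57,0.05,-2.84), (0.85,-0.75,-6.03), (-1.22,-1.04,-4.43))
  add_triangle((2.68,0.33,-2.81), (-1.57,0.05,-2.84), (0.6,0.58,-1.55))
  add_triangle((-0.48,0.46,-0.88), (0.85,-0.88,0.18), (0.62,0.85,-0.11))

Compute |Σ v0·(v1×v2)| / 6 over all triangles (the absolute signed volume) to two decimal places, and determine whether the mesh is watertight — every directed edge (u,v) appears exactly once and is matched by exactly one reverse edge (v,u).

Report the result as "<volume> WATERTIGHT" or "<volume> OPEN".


26.06 OPEN

Per-triangle v0·(v1×v2)/6:
  t1: +0.8006
  t2: +0.3134
  t3: -0.1606
  t4: +2.2711
  t5: +4.9470
  t6: +0.3048
  t7: +0.5733
  t8: +2.2496
  t9: +0.0005
  t10: +1.6784
  t11: +0.6100
  t12: +0.5262
  t13: +1.2028
  t14: +0.0842
  t15: +6.3882
  t16: -0.4600
  t17: +0.1910
  t18: +2.2401
  t19: -0.1629
  t20: +1.7158
  t21: +0.9141
  t22: -0.1658
Σ = +26.0617 → |volume| = 26.06

Directed edges: 66 total; 6 unmatched, e.g. (-1.57,0.05,-2.84)→(0.85,-0.88,0.18) → open.


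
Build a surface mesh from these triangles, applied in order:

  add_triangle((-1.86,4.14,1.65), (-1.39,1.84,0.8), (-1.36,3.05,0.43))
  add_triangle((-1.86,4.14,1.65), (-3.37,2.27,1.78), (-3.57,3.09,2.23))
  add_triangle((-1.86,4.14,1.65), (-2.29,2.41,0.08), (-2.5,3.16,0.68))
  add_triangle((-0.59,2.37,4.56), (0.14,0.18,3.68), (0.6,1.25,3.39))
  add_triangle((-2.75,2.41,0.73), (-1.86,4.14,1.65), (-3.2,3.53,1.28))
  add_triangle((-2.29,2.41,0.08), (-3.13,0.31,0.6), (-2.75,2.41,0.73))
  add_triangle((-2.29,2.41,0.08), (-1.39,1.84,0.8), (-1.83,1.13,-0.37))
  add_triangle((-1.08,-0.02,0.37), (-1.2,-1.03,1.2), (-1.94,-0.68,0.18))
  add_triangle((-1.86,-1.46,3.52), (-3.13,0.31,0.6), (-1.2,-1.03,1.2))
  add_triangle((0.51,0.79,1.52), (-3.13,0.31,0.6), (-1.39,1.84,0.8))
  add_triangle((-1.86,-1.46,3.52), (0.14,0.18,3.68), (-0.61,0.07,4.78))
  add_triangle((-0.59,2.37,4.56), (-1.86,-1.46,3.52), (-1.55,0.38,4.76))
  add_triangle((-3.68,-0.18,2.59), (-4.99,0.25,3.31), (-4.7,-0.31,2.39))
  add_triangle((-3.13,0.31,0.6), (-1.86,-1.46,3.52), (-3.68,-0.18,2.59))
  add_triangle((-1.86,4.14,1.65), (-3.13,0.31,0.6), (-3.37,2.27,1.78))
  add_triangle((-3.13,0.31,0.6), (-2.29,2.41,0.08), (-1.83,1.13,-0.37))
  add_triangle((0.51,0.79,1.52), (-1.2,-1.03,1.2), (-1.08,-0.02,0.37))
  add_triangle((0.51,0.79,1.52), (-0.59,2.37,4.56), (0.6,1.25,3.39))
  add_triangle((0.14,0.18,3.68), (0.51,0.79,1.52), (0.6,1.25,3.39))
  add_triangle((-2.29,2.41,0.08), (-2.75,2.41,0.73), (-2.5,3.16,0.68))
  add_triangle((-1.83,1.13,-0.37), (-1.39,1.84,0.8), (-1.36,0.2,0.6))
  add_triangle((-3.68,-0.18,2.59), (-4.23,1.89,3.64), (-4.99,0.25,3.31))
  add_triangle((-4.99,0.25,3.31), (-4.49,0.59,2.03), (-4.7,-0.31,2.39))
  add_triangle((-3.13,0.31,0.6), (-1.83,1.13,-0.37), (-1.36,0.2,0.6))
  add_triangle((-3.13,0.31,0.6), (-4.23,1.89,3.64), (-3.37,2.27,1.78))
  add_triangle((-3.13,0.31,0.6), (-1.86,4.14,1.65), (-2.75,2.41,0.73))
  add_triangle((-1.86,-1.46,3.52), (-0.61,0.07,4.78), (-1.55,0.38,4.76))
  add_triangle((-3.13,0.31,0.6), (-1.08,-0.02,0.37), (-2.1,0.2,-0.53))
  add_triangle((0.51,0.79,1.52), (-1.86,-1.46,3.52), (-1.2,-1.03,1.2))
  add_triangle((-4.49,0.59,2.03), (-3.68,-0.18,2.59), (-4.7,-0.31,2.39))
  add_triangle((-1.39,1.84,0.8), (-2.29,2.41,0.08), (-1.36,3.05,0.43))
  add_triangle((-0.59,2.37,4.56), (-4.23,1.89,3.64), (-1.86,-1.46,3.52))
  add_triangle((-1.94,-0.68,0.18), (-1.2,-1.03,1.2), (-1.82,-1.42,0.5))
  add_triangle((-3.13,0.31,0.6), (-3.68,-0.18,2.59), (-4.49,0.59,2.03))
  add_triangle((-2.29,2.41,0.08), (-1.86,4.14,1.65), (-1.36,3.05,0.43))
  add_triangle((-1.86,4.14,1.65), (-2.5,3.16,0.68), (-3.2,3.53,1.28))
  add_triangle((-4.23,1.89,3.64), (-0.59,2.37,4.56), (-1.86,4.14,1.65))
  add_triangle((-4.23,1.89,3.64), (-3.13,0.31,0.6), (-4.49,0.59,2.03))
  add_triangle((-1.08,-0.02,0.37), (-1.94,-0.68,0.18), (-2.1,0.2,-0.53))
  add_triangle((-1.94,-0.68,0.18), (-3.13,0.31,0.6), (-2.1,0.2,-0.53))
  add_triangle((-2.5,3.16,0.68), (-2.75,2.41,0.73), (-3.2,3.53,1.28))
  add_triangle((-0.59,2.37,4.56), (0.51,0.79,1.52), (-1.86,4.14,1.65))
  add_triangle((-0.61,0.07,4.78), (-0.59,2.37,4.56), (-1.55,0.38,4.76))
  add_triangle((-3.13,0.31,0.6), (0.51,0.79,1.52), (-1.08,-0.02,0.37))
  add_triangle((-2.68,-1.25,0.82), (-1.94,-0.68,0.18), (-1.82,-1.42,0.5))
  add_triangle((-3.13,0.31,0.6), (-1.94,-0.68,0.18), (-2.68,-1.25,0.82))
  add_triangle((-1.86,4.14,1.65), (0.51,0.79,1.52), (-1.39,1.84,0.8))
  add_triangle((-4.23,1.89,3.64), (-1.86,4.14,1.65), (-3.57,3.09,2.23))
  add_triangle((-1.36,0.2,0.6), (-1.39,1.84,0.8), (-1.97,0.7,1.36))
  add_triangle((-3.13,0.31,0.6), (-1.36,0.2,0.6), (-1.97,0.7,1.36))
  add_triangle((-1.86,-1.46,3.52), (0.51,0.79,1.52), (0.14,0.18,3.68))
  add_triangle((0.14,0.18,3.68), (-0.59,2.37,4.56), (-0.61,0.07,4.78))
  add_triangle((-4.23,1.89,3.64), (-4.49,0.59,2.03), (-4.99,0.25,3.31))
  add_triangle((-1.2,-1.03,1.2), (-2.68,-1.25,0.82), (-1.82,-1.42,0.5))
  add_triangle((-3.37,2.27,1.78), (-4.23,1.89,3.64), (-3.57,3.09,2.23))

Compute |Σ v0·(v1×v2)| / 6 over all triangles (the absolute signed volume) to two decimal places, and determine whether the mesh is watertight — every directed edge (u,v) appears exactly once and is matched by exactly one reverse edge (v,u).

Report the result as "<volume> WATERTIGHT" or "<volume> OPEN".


Per-triangle v0·(v1×v2)/6:
  t1: -0.3049
  t2: +0.3015
  t3: +0.1737
  t4: +1.1279
  t5: -0.1107
  t6: +0.6313
  t7: -0.1658
  t8: -0.1794
  t9: +1.0639
  t10: -1.2027
  t11: +0.5924
  t12: -0.1001
  t13: +0.2881
  t14: +0.7179
  t15: +1.0336
  t16: +0.6432
  t17: -0.4183
  t18: +0.2749
  t19: +0.0939
  t20: +0.2375
  t21: -0.4729
  t22: +0.4607
  t23: +0.6511
  t24: -0.1925
  t25: +1.9874
  t26: +1.0238
  t27: +1.4838
  t28: -0.0624
  t29: -0.0615
  t30: -0.5113
  t31: -0.4092
  t32: +9.3956
  t33: -0.2100
  t34: +0.4750
  t35: +0.6606
  t36: +0.5507
  t37: +9.3798
  t38: +0.6829
  t39: -0.1657
  t40: +0.4235
  t41: +0.1858
  t42: +1.7629
  t43: +1.7275
  t44: -0.1786
  t45: +0.1112
  t46: +0.2910
  t47: -0.5082
  t48: +2.0164
  t49: -0.1646
  t50: +0.0559
  t51: -0.4225
  t52: +1.1194
  t53: +1.5767
  t54: +0.2244
  t55: +0.7266
Σ = +38.3112 → |volume| = 38.31

Directed edges: 165 total; 9 unmatched, e.g. (-3.13,0.31,0.6)→(-1.2,-1.03,1.2) → open.

38.31 OPEN


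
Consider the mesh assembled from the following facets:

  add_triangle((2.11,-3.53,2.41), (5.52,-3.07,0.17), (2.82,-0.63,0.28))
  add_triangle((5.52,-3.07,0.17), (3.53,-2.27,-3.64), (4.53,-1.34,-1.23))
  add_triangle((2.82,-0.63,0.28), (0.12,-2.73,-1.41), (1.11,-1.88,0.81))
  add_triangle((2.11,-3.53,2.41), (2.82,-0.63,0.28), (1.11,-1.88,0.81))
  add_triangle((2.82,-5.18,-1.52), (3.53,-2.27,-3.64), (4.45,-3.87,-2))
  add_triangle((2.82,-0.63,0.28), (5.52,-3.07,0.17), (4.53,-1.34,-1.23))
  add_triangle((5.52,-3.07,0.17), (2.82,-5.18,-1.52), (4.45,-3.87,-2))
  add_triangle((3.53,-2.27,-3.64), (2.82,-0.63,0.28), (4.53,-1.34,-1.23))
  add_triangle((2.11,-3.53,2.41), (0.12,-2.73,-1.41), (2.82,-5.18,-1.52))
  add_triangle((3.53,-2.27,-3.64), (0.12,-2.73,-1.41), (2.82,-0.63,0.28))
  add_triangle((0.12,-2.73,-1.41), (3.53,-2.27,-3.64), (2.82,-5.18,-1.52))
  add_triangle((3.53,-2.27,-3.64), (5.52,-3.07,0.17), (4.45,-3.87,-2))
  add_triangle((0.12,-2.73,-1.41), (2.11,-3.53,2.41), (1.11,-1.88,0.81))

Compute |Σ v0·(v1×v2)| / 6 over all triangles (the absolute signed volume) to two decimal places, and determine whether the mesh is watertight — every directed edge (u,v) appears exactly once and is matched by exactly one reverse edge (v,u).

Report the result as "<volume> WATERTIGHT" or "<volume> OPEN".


22.83 OPEN

Per-triangle v0·(v1×v2)/6:
  t1: +2.4432
  t2: +4.4540
  t3: -1.9798
  t4: -0.6819
  t5: +4.3039
  t6: +1.3919
  t7: +5.0384
  t8: -0.5544
  t9: +3.9654
  t10: -4.0799
  t11: +4.7138
  t12: +4.2083
  t13: -0.3947
Σ = +22.8282 → |volume| = 22.83

Directed edges: 39 total; 3 unmatched, e.g. (2.11,-3.53,2.41)→(5.52,-3.07,0.17) → open.


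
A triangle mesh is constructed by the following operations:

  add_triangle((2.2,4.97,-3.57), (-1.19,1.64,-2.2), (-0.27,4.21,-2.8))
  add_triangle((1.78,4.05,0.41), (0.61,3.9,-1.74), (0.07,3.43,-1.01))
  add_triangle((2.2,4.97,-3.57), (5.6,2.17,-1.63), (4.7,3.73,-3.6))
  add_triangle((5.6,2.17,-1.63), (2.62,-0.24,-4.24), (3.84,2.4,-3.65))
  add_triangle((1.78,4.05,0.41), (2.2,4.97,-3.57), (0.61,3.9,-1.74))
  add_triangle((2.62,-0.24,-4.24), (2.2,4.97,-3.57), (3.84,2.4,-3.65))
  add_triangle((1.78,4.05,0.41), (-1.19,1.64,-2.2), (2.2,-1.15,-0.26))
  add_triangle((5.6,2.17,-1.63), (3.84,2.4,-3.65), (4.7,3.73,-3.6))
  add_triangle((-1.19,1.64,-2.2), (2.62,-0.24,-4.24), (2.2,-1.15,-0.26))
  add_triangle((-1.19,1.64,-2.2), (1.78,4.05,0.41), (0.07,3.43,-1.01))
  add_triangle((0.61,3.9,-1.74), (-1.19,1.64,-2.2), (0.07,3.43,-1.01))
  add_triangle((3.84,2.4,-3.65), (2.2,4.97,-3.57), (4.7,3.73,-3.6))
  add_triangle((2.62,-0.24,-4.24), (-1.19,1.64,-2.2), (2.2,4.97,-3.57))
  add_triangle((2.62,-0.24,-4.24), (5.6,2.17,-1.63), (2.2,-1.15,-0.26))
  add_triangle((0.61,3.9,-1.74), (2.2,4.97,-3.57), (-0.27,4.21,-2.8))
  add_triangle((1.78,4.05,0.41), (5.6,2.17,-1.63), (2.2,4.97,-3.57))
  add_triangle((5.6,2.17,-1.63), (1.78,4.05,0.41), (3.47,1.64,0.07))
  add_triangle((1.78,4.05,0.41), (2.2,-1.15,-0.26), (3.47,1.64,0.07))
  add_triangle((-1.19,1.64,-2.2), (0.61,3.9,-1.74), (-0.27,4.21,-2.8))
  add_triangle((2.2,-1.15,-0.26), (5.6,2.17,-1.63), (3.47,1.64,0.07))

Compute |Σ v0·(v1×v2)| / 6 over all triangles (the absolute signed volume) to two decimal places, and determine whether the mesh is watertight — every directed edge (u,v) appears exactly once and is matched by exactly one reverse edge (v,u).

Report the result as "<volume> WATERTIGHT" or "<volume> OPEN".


Per-triangle v0·(v1×v2)/6:
  t1: +2.1618
  t2: +1.0600
  t3: +3.3583
  t4: +5.9267
  t5: +3.0581
  t6: +5.8026
  t7: -4.5059
  t8: +2.6114
  t9: -0.4976
  t10: -0.5453
  t11: +0.9344
  t12: +2.7459
  t13: +9.3105
  t14: +6.9449
  t15: +1.6686
  t16: +12.7548
  t17: +3.1313
  t18: -0.0911
  t19: -0.0195
  t20: +2.1234
Σ = +57.9332 → |volume| = 57.93

Directed edges: 60 total, each appears once with its reverse present → watertight.

57.93 WATERTIGHT


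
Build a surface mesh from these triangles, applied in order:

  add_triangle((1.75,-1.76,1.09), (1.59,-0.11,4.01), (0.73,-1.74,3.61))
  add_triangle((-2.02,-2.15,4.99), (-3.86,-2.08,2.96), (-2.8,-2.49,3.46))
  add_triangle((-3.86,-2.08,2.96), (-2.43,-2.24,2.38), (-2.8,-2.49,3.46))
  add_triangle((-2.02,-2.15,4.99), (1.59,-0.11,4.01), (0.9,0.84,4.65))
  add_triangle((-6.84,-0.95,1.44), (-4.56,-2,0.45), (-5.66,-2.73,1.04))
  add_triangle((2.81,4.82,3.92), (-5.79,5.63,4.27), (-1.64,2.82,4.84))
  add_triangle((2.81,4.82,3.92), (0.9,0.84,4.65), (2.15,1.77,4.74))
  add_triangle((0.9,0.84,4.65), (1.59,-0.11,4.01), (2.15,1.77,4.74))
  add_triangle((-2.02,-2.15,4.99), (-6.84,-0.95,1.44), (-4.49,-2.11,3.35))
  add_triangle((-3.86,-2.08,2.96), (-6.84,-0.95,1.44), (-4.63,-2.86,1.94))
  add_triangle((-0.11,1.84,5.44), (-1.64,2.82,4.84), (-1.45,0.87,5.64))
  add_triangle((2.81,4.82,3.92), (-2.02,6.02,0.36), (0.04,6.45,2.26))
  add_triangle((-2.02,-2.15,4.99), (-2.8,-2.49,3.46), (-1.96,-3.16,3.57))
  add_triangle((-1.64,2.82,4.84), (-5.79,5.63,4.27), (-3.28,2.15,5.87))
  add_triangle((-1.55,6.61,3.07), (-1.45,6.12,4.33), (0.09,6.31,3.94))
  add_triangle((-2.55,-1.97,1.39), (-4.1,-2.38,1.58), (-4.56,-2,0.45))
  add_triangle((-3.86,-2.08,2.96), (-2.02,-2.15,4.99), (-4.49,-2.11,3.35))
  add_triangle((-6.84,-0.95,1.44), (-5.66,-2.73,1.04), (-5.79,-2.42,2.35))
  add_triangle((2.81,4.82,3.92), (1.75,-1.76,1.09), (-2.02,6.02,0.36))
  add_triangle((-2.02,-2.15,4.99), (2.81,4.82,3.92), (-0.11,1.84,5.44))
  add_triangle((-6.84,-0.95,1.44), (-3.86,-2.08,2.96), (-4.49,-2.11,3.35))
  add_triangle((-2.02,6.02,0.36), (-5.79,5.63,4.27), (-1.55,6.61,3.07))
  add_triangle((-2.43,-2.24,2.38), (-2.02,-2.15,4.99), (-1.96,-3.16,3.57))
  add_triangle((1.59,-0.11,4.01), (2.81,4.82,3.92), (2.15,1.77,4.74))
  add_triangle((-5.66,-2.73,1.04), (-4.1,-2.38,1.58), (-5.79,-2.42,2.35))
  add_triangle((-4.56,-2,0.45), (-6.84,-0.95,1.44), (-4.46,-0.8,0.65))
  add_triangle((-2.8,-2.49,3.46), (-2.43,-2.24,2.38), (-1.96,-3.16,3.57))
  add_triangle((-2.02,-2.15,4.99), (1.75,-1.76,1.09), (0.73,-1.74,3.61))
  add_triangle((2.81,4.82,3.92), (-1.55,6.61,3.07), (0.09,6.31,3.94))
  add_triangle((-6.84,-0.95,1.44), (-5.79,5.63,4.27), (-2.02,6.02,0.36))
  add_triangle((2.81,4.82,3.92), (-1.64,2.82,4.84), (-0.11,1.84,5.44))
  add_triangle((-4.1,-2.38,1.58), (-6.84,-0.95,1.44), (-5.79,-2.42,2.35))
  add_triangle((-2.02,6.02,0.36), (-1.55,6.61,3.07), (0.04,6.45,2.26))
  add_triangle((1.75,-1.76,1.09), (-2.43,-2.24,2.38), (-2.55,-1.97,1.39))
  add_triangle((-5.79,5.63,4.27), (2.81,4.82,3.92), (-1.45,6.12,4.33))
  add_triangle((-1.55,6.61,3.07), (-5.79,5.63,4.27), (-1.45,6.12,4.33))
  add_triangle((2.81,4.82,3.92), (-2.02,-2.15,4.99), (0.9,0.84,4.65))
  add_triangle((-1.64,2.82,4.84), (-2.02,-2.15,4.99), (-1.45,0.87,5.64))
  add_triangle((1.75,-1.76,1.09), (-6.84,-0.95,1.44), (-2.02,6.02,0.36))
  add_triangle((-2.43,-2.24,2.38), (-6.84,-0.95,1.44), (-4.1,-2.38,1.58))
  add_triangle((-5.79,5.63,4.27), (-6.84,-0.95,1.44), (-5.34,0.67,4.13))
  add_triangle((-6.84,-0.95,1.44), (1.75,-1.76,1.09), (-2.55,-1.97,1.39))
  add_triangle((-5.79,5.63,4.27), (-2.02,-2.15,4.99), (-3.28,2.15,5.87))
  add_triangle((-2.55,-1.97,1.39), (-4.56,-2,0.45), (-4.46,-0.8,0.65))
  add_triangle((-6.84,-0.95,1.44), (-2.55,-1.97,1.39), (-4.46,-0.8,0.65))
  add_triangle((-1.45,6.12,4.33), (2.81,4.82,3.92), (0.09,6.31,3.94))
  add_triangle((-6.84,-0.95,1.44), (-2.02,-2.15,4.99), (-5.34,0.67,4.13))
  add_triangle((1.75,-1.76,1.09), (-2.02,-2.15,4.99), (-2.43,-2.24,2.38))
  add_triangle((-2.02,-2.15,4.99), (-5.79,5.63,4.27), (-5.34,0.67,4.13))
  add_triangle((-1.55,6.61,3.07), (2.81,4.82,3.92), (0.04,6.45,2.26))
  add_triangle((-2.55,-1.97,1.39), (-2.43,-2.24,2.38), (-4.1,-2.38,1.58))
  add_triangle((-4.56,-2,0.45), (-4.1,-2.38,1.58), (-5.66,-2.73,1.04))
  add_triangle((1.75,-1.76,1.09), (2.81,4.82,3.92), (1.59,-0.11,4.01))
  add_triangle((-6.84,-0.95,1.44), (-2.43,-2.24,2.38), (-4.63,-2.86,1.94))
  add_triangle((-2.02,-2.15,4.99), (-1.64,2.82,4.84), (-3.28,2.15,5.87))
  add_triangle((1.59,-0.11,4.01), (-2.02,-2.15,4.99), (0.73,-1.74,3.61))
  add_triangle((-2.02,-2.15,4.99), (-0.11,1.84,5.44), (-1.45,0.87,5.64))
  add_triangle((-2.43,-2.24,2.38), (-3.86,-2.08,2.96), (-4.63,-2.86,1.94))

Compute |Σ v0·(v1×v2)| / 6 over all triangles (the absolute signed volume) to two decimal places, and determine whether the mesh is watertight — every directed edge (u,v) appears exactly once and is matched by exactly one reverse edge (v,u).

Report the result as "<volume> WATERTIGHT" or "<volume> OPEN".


Per-triangle v0·(v1×v2)/6:
  t1: +2.2563
  t2: +1.2755
  t3: +0.4599
  t4: +3.8555
  t5: +0.8940
  t6: +19.3739
  t7: +2.4752
  t8: +1.3734
  t9: +2.6100
  t10: +3.7282
  t11: +2.8837
  t12: +0.2936
  t13: +1.4596
  t14: +7.7220
  t15: +2.5889
  t16: +0.2574
  t17: +0.6215
  t18: +2.7857
  t19: -1.0846
  t20: +3.9738
  t21: +0.5937
  t22: +13.1046
  t23: -1.4581
  t24: +0.7036
  t25: +0.7789
  t26: +0.3452
  t27: +0.4542
  t28: +2.0153
  t29: +1.4739
  t30: +22.3933
  t31: +7.9843
  t32: -1.0141
  t33: +4.6593
  t34: +1.0808
  t35: +3.4726
  t36: +7.2980
  t37: +4.6639
  t38: +2.5226
  t39: -10.3263
  t40: +2.3018
  t41: +17.1373
  t42: -0.7383
  t43: +10.1906
  t44: -1.1361
  t45: -0.7079
  t46: +2.9381
  t47: +13.7519
  t48: +3.7872
  t49: +14.5141
  t50: +6.0692
  t51: +0.2523
  t52: -0.0083
  t53: +5.7918
  t54: -2.6286
  t55: +4.9295
  t56: +3.4416
  t57: +2.8431
  t58: +1.0855
Σ = +204.3641 → |volume| = 204.36

Directed edges: 174 total, each appears once with its reverse present → watertight.

204.36 WATERTIGHT


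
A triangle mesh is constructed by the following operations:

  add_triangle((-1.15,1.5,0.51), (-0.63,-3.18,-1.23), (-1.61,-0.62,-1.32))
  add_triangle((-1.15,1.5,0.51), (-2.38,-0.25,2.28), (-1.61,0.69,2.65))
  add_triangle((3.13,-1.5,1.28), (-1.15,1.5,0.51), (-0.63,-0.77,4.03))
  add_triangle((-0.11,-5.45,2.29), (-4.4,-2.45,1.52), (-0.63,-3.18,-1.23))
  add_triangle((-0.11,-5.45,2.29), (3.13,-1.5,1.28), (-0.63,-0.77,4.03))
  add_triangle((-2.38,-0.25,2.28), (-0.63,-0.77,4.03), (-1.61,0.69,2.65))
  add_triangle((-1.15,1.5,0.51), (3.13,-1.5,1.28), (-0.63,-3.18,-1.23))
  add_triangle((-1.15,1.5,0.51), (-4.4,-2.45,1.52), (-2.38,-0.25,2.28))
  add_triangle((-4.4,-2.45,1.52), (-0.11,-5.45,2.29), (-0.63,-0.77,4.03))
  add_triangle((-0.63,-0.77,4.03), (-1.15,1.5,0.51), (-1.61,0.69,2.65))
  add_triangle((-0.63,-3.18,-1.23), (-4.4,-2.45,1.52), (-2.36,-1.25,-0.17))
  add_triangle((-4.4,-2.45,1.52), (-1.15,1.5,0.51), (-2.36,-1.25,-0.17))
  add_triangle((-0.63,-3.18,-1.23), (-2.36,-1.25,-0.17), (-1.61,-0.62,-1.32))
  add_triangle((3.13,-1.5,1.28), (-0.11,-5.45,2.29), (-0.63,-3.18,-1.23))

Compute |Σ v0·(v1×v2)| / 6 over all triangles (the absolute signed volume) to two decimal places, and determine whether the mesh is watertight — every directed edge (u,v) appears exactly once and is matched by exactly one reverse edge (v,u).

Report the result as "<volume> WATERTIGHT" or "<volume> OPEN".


Per-triangle v0·(v1×v2)/6:
  t1: -0.7732
  t2: +0.9138
  t3: +2.6705
  t4: +10.3930
  t5: +11.0023
  t6: +1.4769
  t7: -1.2993
  t8: +2.1993
  t9: +14.3732
  t10: +0.4230
  t11: +2.1122
  t12: +1.5518
  t13: +1.4564
  t14: +7.0325
Σ = +53.5325 → |volume| = 53.53

Directed edges: 42 total; 6 unmatched, e.g. (-1.61,-0.62,-1.32)→(-1.15,1.5,0.51) → open.

53.53 OPEN


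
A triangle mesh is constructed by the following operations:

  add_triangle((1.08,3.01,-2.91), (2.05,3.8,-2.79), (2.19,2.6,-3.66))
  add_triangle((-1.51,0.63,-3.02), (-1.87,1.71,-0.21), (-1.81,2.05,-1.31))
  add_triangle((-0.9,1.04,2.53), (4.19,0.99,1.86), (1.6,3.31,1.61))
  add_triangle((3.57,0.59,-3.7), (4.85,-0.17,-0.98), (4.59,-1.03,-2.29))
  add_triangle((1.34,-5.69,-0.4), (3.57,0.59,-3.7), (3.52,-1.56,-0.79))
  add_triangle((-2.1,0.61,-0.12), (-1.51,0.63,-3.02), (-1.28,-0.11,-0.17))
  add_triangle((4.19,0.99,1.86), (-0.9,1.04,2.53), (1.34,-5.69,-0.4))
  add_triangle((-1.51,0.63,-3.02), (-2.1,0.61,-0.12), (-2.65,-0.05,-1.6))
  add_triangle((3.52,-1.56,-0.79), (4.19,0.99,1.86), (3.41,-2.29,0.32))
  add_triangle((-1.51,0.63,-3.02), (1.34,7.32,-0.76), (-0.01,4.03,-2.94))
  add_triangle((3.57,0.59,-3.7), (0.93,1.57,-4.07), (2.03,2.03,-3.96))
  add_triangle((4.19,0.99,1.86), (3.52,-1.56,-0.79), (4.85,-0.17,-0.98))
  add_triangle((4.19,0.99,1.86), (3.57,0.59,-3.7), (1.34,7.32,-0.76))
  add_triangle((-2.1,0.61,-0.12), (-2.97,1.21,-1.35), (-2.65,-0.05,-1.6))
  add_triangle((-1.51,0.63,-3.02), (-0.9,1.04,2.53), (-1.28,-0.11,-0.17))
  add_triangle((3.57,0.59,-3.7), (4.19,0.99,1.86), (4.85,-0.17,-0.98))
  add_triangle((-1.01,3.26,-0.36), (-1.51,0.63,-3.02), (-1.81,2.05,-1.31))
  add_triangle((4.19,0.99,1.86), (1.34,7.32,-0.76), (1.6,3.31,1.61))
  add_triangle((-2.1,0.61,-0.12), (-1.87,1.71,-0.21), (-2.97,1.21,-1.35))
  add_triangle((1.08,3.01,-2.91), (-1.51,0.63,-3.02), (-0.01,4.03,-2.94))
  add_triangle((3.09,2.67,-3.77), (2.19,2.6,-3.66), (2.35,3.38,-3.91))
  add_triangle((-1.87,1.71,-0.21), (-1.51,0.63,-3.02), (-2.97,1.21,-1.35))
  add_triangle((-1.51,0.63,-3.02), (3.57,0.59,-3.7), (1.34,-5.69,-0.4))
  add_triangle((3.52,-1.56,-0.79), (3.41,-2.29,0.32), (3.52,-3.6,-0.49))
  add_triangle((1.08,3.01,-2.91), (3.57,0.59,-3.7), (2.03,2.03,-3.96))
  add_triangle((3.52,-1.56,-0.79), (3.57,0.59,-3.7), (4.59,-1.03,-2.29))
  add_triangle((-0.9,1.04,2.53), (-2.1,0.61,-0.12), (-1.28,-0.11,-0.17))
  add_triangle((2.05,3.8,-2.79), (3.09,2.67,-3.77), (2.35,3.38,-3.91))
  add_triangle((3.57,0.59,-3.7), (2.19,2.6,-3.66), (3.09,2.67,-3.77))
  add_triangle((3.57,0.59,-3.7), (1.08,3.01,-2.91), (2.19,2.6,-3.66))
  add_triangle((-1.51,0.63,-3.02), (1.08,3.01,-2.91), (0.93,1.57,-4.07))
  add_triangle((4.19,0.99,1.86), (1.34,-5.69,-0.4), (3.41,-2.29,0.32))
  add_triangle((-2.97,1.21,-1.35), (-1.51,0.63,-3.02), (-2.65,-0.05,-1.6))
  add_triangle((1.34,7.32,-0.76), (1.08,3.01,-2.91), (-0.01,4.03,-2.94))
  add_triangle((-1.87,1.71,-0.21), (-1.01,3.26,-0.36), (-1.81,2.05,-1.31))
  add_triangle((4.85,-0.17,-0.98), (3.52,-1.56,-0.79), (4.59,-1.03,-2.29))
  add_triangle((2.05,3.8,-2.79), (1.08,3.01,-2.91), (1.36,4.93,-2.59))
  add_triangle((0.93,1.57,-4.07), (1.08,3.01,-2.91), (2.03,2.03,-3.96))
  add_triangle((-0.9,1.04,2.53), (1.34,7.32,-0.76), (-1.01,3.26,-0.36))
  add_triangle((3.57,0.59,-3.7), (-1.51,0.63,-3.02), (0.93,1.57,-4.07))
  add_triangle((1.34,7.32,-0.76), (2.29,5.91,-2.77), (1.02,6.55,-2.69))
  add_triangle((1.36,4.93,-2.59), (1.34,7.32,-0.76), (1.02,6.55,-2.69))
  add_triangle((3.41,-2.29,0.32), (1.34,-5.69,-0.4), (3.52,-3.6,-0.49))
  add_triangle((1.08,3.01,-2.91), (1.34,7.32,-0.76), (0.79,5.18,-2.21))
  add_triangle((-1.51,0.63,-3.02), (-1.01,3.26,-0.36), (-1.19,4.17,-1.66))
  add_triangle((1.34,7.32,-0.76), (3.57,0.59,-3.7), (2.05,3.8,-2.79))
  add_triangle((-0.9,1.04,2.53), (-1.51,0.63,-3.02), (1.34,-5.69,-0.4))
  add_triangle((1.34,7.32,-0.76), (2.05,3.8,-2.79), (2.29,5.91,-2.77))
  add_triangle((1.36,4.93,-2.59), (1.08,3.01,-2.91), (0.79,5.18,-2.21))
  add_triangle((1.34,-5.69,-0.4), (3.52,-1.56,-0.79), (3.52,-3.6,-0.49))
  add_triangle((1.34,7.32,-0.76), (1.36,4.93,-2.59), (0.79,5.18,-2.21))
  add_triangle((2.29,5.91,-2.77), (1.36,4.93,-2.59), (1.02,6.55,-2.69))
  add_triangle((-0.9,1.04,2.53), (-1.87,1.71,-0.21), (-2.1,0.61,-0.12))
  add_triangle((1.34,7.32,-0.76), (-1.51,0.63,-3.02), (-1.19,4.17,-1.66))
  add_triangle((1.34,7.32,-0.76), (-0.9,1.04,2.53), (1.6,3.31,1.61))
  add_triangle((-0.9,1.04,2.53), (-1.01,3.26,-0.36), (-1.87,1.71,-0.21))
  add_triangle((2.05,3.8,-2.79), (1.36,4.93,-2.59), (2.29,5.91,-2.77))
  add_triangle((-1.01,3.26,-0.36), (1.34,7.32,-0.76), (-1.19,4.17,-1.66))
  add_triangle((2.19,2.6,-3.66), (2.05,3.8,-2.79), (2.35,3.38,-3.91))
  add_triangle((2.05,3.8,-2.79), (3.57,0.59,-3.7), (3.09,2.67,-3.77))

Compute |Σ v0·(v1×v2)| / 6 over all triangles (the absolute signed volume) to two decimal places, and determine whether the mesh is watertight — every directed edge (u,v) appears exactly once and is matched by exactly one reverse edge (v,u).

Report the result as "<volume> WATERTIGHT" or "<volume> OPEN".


157.99 WATERTIGHT

Per-triangle v0·(v1×v2)/6:
  t1: +0.9522
  t2: +0.6098
  t3: +5.2111
  t4: +2.8802
  t5: +8.7931
  t6: +0.5012
  t7: +11.4180
  t8: -0.9388
  t9: +3.0921
  t10: +2.3048
  t11: +1.5676
  t12: +3.0708
  t13: +26.0861
  t14: +0.5147
  t15: -1.1015
  t16: +4.3019
  t17: +1.1093
  t18: +7.1744
  t19: +0.4695
  t20: +2.5937
  t21: +0.3066
  t22: +1.0999
  t23: +15.6094
  t24: +1.1618
  t25: +1.3216
  t26: +0.1023
  t27: +0.4089
  t28: +0.8888
  t29: +1.0305
  t30: +0.0423
  t31: +2.6662
  t32: +2.8566
  t33: +1.3078
  t34: +3.9969
  t35: +0.7756
  t36: +1.5269
  t37: +0.9308
  t38: +1.2991
  t39: +5.1998
  t40: +2.2382
  t41: +3.4335
  t42: -1.5758
  t43: +1.8639
  t44: -1.5807
  t45: +1.0203
  t46: +4.1051
  t47: +5.0762
  t48: +0.0324
  t49: +0.5927
  t50: +1.0157
  t51: +1.3346
  t52: +0.6236
  t53: +1.0823
  t54: +4.6080
  t55: +5.7981
  t56: +1.9326
  t57: +0.7058
  t58: +2.3540
  t59: -0.1283
  t60: +0.3138
Σ = +157.9879 → |volume| = 157.99

Directed edges: 180 total, each appears once with its reverse present → watertight.


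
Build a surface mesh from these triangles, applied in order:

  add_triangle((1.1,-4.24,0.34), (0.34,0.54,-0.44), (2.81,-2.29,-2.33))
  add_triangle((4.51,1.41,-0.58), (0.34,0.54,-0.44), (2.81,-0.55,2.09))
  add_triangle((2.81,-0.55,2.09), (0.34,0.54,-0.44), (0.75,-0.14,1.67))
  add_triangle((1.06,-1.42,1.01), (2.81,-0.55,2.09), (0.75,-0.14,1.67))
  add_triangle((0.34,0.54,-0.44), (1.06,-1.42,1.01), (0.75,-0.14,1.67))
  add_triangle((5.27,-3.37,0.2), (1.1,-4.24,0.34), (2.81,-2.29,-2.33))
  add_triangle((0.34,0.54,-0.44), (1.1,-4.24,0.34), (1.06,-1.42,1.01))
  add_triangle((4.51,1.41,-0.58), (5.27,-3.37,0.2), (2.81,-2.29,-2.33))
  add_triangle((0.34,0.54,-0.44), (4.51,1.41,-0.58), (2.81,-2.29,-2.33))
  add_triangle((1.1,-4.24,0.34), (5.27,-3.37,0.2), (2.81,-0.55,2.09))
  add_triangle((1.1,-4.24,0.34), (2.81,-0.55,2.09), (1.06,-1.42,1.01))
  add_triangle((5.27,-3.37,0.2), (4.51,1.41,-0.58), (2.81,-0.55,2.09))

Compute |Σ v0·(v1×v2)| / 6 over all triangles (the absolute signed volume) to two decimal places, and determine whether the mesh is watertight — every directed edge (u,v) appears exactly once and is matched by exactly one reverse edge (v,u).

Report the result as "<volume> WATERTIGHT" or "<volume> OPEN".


34.59 WATERTIGHT

Per-triangle v0·(v1×v2)/6:
  t1: -0.2316
  t2: +0.3736
  t3: +0.3181
  t4: +0.6323
  t5: -0.2847
  t6: +7.6981
  t7: -0.4979
  t8: +9.5153
  t9: +1.5856
  t10: +6.4876
  t11: +0.6892
  t12: +8.3030
Σ = +34.5886 → |volume| = 34.59

Directed edges: 36 total, each appears once with its reverse present → watertight.


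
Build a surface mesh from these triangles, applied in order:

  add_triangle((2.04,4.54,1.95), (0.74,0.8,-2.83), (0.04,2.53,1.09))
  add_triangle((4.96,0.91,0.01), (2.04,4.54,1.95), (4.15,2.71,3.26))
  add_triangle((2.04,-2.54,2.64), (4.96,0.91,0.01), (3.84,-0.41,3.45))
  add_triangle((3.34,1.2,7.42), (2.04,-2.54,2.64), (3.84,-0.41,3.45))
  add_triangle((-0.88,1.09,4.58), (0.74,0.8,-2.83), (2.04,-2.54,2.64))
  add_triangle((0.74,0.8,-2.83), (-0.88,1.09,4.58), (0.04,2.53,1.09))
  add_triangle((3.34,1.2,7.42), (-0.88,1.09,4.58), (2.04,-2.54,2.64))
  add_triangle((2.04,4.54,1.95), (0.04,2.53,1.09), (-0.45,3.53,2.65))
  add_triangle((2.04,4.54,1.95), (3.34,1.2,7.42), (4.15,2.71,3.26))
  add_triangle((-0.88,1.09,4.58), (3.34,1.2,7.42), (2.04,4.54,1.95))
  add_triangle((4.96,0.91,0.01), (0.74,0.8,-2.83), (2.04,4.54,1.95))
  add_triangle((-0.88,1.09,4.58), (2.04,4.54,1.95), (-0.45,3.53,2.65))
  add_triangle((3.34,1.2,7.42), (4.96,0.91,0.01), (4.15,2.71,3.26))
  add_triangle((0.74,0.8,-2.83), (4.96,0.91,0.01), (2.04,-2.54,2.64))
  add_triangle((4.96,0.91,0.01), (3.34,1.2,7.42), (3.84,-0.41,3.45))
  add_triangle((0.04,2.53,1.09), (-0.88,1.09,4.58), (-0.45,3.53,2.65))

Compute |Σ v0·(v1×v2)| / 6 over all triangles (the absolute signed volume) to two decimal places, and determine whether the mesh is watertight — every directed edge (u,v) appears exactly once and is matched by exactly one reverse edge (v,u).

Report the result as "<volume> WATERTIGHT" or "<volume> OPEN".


98.41 WATERTIGHT

Per-triangle v0·(v1×v2)/6:
  t1: +2.6329
  t2: +8.0630
  t3: +5.8643
  t4: +7.3720
  t5: -3.3397
  t6: -0.0596
  t7: +10.4253
  t8: +0.9359
  t9: +10.8776
  t10: +15.8704
  t11: +10.8192
  t12: +5.1599
  t13: +10.3632
  t14: +5.3741
  t15: +8.5011
  t16: -0.4495
Σ = +98.4102 → |volume| = 98.41

Directed edges: 48 total, each appears once with its reverse present → watertight.


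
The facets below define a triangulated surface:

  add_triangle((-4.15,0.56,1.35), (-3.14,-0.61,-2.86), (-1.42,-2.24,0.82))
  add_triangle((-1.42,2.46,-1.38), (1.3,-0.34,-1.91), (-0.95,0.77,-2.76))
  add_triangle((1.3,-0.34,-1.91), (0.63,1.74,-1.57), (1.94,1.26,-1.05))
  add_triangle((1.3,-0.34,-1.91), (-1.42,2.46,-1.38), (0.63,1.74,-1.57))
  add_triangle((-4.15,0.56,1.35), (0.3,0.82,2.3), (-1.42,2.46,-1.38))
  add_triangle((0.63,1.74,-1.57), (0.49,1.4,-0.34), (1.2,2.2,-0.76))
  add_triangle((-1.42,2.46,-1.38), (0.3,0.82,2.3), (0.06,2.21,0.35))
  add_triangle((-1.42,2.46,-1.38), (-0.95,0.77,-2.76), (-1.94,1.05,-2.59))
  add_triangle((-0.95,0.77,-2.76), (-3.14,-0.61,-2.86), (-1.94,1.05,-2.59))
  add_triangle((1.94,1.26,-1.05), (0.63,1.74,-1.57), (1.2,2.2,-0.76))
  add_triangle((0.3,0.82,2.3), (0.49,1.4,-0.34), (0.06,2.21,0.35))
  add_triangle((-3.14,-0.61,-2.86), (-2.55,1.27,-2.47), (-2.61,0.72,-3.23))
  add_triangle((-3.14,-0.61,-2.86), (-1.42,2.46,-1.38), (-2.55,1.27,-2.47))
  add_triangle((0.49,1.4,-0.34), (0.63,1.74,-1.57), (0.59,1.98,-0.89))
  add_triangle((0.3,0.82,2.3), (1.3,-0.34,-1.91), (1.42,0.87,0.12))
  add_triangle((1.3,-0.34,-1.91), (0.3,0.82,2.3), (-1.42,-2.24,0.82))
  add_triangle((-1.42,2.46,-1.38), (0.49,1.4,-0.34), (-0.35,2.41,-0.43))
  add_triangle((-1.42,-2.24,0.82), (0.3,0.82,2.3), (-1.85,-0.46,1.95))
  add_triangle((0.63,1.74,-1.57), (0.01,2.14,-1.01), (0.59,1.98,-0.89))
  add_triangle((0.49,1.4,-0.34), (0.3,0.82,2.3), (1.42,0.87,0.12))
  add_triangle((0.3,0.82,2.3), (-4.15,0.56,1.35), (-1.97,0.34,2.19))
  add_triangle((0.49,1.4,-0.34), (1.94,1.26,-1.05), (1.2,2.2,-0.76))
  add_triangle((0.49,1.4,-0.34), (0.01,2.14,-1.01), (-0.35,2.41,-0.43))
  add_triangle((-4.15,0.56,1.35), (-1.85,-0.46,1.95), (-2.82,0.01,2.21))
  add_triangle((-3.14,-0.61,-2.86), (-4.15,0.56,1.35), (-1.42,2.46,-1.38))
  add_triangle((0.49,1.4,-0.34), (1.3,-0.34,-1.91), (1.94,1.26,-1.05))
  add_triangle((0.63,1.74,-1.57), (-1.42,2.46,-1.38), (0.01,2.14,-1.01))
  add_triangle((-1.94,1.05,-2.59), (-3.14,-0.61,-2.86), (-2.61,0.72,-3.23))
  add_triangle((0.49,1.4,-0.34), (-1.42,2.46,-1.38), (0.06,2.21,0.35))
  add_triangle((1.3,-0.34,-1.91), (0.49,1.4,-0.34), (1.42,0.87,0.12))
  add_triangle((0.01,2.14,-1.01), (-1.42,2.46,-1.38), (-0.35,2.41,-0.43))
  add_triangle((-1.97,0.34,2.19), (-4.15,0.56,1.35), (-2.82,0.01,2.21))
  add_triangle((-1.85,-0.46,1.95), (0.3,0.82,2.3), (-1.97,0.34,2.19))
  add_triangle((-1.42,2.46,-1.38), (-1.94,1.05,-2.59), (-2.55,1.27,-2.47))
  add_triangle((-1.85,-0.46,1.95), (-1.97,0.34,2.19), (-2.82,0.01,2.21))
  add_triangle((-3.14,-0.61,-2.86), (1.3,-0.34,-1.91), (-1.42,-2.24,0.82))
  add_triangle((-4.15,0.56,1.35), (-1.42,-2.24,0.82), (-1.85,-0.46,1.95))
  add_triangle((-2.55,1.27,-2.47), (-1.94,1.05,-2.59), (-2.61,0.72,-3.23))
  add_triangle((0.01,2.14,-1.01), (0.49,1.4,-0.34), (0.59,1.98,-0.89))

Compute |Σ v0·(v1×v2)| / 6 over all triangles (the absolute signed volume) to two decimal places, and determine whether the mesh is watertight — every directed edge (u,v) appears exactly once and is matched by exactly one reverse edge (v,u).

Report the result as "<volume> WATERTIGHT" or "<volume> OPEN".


Per-triangle v0·(v1×v2)/6:
  t1: +6.7841
  t2: +1.4889
  t3: +0.9897
  t4: +1.1389
  t5: +4.8580
  t6: +0.1140
  t7: +1.0074
  t8: +0.8585
  t9: +1.0037
  t10: +0.5170
  t11: +0.4188
  t12: +0.6932
  t13: +0.1310
  t14: +0.0296
  t15: +0.3077
  t16: +1.3042
  t17: -0.3006
  t18: +1.3666
  t19: +0.1650
  t20: +0.6495
  t21: +0.7990
  t22: +0.0043
  t23: +0.1633
  t24: +0.2890
  t25: +7.4068
  t26: -0.4506
  t27: +0.4309
  t28: -0.1083
  t29: +0.6022
  t30: +0.6283
  t31: +0.3894
  t32: +0.4633
  t33: +0.6433
  t34: +0.5294
  t35: +0.2200
  t36: +3.8358
  t37: +2.0917
  t38: +0.2002
  t39: +0.0588
Σ = +41.7219 → |volume| = 41.72

Directed edges: 117 total; 3 unmatched, e.g. (1.3,-0.34,-1.91)→(-0.95,0.77,-2.76) → open.

41.72 OPEN
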